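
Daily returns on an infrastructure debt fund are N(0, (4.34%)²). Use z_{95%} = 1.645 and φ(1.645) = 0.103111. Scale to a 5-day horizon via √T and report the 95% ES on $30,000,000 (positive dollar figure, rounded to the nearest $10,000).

$6,000,000

σ_{5d} = 4.34% × √5 = 9.705%.
ES multiplier = φ(z)/(1−α) = 0.103111/0.05 = 2.062.
ES = 9.705% × 2.062 = 20.012%; on $30,000,000: $6,003,600.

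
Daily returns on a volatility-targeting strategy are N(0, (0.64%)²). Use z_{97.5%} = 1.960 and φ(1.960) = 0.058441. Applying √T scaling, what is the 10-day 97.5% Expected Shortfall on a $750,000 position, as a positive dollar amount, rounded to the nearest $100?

σ_{10d} = 0.64% × √10 = 2.024%.
ES multiplier = φ(z)/(1−α) = 0.058441/0.025 = 2.338.
ES = 2.024% × 2.338 = 4.732%; on $750,000: $35,490.

$35,500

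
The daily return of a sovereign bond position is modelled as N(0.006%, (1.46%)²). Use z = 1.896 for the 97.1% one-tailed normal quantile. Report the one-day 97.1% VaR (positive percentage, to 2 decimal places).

2.76%

VaR = −μ + z·σ = −(0.006%) + 1.896 × 1.46% = 2.762%.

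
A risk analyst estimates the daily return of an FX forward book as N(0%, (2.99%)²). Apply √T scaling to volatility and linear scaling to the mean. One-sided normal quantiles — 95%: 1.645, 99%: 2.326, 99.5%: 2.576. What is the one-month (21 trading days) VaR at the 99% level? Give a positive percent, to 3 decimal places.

31.871%

σ_{21d} = 2.99% × √21 = 13.702%.
VaR = 2.326 × 13.702% = 31.871%.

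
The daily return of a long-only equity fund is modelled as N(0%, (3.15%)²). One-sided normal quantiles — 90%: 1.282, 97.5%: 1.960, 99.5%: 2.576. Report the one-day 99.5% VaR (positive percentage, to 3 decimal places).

8.114%

VaR = z·σ = 2.576 × 3.15% = 8.114%.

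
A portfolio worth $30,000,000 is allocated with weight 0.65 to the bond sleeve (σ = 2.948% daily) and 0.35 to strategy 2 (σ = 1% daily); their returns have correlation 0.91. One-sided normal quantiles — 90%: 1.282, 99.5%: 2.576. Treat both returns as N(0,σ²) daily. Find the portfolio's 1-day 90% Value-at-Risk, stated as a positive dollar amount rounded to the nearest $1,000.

σ_p² = 0.65²·2.948² + 0.35²·1² + 2·0.91·0.65·0.35·2.948·1 = 5.0149 (%²).
σ_p = √5.0149 = 2.239%.
VaR = 1.282 × 2.239% = 2.870%; on $30,000,000 that is $861,000.

$861,000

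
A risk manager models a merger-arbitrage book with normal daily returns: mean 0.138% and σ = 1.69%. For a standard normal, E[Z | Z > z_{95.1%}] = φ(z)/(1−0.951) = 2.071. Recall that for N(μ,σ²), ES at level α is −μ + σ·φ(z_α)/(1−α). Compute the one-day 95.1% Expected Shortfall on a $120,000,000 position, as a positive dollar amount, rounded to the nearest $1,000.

ES = −(0.138%) + 1.69% × 2.071 = 3.362%.
On $120,000,000: 0.03362 × $120,000,000 = $4,034,400.

$4,034,000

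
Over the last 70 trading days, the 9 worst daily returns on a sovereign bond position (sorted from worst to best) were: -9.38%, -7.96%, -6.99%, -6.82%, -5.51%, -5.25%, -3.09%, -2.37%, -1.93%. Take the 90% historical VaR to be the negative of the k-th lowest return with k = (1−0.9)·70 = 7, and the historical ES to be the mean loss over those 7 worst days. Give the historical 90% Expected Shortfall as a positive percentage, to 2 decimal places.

6.43%

The 7 worst returns sum to -45.00%.
ES = −(-45.00%) / 7 = 6.4285…% ≈ 6.43%.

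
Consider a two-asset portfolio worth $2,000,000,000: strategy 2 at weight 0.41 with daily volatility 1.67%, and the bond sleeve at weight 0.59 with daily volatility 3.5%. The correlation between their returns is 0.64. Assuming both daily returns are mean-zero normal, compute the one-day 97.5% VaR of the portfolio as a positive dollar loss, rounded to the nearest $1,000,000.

σ_p² = 0.41²·1.67² + 0.59²·3.5² + 2·0.64·0.41·0.59·1.67·3.5 = 6.5428 (%²).
σ_p = √6.5428 = 2.558%.
At 97.5%, z = 1.960.
VaR = 1.960 × 2.558% = 5.014%; on $2,000,000,000 that is $100,280,000.

$100,000,000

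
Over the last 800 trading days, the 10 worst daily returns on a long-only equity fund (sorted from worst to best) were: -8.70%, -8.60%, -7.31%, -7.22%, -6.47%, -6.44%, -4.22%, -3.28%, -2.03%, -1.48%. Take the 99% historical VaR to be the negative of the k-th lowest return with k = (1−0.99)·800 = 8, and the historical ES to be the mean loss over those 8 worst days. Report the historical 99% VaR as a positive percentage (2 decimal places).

3.28%

k = 8; the 8th lowest return is -3.28%, so VaR = 3.28%.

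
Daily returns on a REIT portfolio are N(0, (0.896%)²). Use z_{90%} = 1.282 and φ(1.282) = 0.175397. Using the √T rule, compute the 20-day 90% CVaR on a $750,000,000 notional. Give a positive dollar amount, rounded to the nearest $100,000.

$52,700,000

σ_{20d} = 0.896% × √20 = 4.007%.
ES multiplier = φ(z)/(1−α) = 0.175397/0.1 = 1.754.
ES = 4.007% × 1.754 = 7.028%; on $750,000,000: $52,710,000.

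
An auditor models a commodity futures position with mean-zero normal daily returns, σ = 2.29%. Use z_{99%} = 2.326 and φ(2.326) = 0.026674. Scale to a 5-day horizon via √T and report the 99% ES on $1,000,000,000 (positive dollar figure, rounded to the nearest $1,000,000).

$137,000,000

σ_{5d} = 2.29% × √5 = 5.121%.
ES multiplier = φ(z)/(1−α) = 0.026674/0.01 = 2.667.
ES = 5.121% × 2.667 = 13.658%; on $1,000,000,000: $136,580,000.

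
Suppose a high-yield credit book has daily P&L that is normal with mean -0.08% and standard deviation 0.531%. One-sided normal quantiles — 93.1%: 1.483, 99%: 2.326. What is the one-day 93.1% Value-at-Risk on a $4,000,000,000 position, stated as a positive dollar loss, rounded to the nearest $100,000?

VaR = −μ + z·σ = −(-0.08%) + 1.483 × 0.531% = 0.867%.
On $4,000,000,000: 0.00867 × $4,000,000,000 = $34,680,000.

$34,700,000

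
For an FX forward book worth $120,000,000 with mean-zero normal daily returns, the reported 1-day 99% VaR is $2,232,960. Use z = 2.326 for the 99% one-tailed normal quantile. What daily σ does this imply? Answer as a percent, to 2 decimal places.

0.80%

VaR as a fraction: $2,232,960 / $120,000,000 = 1.861%.
σ = VaR / z = 1.861% / 2.326 = 0.800%.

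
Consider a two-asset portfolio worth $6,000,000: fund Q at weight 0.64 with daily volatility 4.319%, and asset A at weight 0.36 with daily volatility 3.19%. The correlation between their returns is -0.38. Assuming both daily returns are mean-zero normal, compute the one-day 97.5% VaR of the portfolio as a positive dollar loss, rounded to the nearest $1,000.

$301,000

σ_p² = 0.64²·4.319² + 0.36²·3.19² + 2·-0.38·0.64·0.36·4.319·3.19 = 6.5469 (%²).
σ_p = √6.5469 = 2.559%.
At 97.5%, z = 1.960.
VaR = 1.960 × 2.559% = 5.016%; on $6,000,000 that is $300,960.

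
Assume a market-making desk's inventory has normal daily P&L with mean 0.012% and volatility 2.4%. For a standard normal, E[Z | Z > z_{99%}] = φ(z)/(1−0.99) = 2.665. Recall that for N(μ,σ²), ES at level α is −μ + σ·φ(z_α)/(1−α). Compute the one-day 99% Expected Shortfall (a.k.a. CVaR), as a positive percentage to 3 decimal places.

6.384%

ES = −(0.012%) + 2.4% × 2.665 = 6.384%.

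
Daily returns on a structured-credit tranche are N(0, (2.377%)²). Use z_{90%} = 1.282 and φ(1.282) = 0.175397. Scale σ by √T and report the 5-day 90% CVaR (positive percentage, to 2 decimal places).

σ_{5d} = 2.377% × √5 = 5.315%.
ES multiplier = φ(z)/(1−α) = 0.175397/0.1 = 1.754.
ES = 5.315% × 1.754 = 9.323%.

9.32%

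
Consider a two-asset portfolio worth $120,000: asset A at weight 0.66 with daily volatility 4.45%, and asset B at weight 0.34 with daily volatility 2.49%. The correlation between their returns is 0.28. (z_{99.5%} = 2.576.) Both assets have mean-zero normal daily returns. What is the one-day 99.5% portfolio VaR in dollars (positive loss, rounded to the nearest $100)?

σ_p² = 0.66²·4.45² + 0.34²·2.49² + 2·0.28·0.66·0.34·4.45·2.49 = 10.7351 (%²).
σ_p = √10.7351 = 3.276%.
VaR = 2.576 × 3.276% = 8.439%; on $120,000 that is $10,127.

$10,100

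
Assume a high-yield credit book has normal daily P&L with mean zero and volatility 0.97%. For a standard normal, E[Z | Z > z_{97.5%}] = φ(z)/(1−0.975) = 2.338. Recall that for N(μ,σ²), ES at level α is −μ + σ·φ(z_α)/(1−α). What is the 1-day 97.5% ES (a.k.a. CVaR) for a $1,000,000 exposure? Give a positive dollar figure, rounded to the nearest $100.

$22,700

ES = 0.97% × 2.338 = 2.268%.
On $1,000,000: 0.02268 × $1,000,000 = $22,680.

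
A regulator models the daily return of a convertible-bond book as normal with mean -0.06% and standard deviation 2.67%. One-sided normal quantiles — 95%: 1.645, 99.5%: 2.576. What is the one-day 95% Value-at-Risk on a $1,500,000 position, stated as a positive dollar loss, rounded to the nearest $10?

VaR = −μ + z·σ = −(-0.06%) + 1.645 × 2.67% = 4.452%.
On $1,500,000: 0.04452 × $1,500,000 = $66,780.

$66,780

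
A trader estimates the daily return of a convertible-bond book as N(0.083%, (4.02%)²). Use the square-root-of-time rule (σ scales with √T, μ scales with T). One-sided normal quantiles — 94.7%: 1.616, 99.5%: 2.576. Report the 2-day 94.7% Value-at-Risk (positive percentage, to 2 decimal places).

σ_{2d} = 4.02% × √2 = 5.685%; μ_{2d} = 2 × 0.083% = 0.166%.
VaR = −(0.166%) + 1.616 × 5.685% = 9.021%.

9.02%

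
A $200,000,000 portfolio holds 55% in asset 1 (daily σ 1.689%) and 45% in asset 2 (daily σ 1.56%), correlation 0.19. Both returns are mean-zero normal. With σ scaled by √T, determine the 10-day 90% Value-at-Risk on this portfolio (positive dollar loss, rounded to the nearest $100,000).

σ_p = √(0.55²·1.689² + 0.45²·1.56² + 2·0.19·0.55·0.45·1.689·1.56) = 1.266%.
σ_{10d} = 1.266% × √10 = 4.003%.
z(90%) = 1.282.
VaR = 1.282 × 4.003% = 5.132%; on $200,000,000 that is $10,264,000.

$10,300,000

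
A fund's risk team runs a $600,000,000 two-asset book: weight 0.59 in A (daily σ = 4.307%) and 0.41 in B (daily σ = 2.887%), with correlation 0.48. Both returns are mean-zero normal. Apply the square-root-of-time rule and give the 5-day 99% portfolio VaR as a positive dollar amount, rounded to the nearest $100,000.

$102,300,000

σ_p = √(0.59²·4.307² + 0.41²·2.887² + 2·0.48·0.59·0.41·4.307·2.887) = 3.278%.
σ_{5d} = 3.278% × √5 = 7.330%.
z(99%) = 2.326.
VaR = 2.326 × 7.330% = 17.050%; on $600,000,000 that is $102,300,000.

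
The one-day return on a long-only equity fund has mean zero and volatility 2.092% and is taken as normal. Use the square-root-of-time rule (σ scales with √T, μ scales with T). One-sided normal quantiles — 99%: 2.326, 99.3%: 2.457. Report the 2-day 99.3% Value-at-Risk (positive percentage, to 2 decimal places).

7.27%

σ_{2d} = 2.092% × √2 = 2.959%.
VaR = 2.457 × 2.959% = 7.270%.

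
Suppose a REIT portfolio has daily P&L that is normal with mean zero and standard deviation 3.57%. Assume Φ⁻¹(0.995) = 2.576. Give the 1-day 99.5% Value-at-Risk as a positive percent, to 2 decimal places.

VaR = z·σ = 2.576 × 3.57% = 9.196%.

9.20%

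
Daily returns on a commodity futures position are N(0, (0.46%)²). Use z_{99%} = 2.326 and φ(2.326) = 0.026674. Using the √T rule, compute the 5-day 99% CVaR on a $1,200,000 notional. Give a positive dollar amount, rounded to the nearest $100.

σ_{5d} = 0.46% × √5 = 1.029%.
ES multiplier = φ(z)/(1−α) = 0.026674/0.01 = 2.667.
ES = 1.029% × 2.667 = 2.744%; on $1,200,000: $32,928.

$32,900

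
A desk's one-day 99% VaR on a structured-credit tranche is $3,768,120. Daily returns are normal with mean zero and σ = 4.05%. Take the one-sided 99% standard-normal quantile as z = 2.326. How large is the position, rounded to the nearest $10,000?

$40,000,000

VaR as a fraction of value: z·σ = 2.326 × 4.05% = 9.4203%.
Position = $3,768,120 / 0.094203 = $40,000,000.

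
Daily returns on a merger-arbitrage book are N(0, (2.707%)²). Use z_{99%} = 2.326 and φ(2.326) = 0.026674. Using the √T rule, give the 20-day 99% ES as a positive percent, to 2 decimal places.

σ_{20d} = 2.707% × √20 = 12.106%.
ES multiplier = φ(z)/(1−α) = 0.026674/0.01 = 2.667.
ES = 12.106% × 2.667 = 32.287%.

32.29%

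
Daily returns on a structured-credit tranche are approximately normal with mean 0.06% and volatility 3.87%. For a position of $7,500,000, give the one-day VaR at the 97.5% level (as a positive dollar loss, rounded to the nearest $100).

At 97.5% one-sided, z = 1.960.
VaR = −μ + z·σ = −(0.06%) + 1.960 × 3.87% = 7.525%.
On $7,500,000: 0.07525 × $7,500,000 = $564,375.

$564,400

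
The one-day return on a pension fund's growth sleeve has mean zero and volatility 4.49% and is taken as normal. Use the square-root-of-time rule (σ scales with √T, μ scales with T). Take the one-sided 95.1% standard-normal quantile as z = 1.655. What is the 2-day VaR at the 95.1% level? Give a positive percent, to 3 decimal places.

10.509%

σ_{2d} = 4.49% × √2 = 6.350%.
VaR = 1.655 × 6.350% = 10.509%.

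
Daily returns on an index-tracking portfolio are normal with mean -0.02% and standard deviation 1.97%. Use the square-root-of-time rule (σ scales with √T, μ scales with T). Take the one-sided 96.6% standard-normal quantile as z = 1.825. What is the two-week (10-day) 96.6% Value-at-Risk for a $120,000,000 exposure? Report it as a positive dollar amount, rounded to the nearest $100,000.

$13,900,000

σ_{10d} = 1.97% × √10 = 6.230%; μ_{10d} = 10 × -0.02% = -0.200%.
VaR = −(-0.200%) + 1.825 × 6.230% = 11.570%.
On $120,000,000: 0.11570 × $120,000,000 = $13,884,000.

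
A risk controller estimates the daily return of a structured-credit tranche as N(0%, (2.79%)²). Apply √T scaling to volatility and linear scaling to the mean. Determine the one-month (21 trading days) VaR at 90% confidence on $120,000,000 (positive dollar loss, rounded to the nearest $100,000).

$19,700,000

At 90%, z = 1.282.
σ_{21d} = 2.79% × √21 = 12.785%.
VaR = 1.282 × 12.785% = 16.390%.
On $120,000,000: 0.16390 × $120,000,000 = $19,668,000.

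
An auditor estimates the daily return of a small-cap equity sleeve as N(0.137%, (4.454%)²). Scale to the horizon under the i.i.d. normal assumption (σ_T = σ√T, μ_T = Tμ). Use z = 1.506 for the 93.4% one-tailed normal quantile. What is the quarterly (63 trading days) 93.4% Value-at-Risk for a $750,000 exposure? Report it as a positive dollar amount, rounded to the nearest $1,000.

$335,000

σ_{63d} = 4.454% × √63 = 35.353%; μ_{63d} = 63 × 0.137% = 8.631%.
VaR = −(8.631%) + 1.506 × 35.353% = 44.611%.
On $750,000: 0.44611 × $750,000 = $334,582.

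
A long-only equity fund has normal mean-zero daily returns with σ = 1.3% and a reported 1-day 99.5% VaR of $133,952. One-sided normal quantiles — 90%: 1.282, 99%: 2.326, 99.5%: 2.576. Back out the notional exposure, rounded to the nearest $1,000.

VaR as a fraction of value: z·σ = 2.576 × 1.3% = 3.3488%.
Position = $133,952 / 0.033488 = $4,000,000.

$4,000,000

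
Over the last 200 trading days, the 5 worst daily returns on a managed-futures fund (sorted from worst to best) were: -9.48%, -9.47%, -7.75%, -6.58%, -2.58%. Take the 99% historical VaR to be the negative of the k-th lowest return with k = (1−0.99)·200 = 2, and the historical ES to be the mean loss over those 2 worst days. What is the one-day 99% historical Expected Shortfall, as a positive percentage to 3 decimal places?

9.475%

The 2 worst returns sum to -18.95%.
ES = −(-18.95%) / 2 = 9.475%.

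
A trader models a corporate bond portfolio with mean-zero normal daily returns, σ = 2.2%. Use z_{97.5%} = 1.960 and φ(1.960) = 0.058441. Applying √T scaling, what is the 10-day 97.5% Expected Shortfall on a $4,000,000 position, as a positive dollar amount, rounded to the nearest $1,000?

σ_{10d} = 2.2% × √10 = 6.957%.
ES multiplier = φ(z)/(1−α) = 0.058441/0.025 = 2.338.
ES = 6.957% × 2.338 = 16.265%; on $4,000,000: $650,600.

$651,000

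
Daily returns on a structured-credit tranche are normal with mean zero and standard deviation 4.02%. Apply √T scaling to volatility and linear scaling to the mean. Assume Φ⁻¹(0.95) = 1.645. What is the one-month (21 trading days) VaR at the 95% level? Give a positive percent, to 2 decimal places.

σ_{21d} = 4.02% × √21 = 18.422%.
VaR = 1.645 × 18.422% = 30.304%.

30.30%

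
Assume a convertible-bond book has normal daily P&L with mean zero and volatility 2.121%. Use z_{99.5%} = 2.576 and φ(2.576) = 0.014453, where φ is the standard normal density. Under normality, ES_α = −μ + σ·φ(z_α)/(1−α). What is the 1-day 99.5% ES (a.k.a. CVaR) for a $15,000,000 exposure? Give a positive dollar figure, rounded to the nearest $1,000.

$920,000

Tail multiplier: φ(z)/(1−α) = 0.014453 / 0.005 = 2.891.
ES = 2.121% × 2.891 = 6.132%.
On $15,000,000: 0.06132 × $15,000,000 = $919,800.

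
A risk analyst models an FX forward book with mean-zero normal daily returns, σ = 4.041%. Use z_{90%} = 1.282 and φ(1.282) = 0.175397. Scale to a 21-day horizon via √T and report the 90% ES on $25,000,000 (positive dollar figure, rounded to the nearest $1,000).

$8,120,000

σ_{21d} = 4.041% × √21 = 18.518%.
ES multiplier = φ(z)/(1−α) = 0.175397/0.1 = 1.754.
ES = 18.518% × 1.754 = 32.481%; on $25,000,000: $8,120,250.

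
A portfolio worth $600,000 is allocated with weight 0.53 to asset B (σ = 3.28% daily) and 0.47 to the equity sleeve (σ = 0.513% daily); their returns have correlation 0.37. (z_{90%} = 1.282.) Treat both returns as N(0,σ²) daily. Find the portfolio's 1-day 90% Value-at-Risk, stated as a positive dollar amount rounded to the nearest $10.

$14,160

σ_p² = 0.53²·3.28² + 0.47²·0.513² + 2·0.37·0.53·0.47·3.28·0.513 = 3.3903 (%²).
σ_p = √3.3903 = 1.841%.
VaR = 1.282 × 1.841% = 2.360%; on $600,000 that is $14,160.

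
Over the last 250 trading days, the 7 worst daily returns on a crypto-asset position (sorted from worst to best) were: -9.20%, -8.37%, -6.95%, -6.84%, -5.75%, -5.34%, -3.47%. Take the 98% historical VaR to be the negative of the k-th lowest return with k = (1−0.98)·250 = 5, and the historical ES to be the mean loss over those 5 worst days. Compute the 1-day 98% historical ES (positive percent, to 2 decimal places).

7.42%

The 5 worst returns sum to -37.11%.
ES = −(-37.11%) / 5 = 7.422% ≈ 7.42%.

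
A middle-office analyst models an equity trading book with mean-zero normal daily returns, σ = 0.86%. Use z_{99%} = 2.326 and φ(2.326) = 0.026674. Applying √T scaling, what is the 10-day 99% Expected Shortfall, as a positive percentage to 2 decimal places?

σ_{10d} = 0.86% × √10 = 2.720%.
ES multiplier = φ(z)/(1−α) = 0.026674/0.01 = 2.667.
ES = 2.720% × 2.667 = 7.254%.

7.25%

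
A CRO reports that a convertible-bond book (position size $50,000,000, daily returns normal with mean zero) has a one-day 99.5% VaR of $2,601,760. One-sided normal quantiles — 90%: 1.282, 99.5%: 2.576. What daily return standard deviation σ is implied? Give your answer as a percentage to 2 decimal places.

VaR as a fraction: $2,601,760 / $50,000,000 = 5.204%.
σ = VaR / z = 5.204% / 2.576 = 2.020%.

2.02%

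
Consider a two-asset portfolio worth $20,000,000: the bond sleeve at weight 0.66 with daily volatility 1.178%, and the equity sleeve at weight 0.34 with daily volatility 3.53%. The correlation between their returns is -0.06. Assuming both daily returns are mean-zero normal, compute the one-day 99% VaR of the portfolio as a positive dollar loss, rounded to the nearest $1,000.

$647,000

σ_p² = 0.66²·1.178² + 0.34²·3.53² + 2·-0.06·0.66·0.34·1.178·3.53 = 1.9330 (%²).
σ_p = √1.9330 = 1.390%.
At 99%, z = 2.326.
VaR = 2.326 × 1.390% = 3.233%; on $20,000,000 that is $646,600.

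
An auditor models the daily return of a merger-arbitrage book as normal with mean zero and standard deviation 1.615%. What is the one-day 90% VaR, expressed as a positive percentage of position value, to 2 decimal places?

2.07%

At 90% one-sided, z = 1.282.
VaR = z·σ = 1.282 × 1.615% = 2.070%.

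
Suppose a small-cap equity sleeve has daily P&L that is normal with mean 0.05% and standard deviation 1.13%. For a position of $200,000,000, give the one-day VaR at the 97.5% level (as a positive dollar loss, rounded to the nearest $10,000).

At 97.5% one-sided, z = 1.960.
VaR = −μ + z·σ = −(0.05%) + 1.960 × 1.13% = 2.165%.
On $200,000,000: 0.02165 × $200,000,000 = $4,330,000.

$4,330,000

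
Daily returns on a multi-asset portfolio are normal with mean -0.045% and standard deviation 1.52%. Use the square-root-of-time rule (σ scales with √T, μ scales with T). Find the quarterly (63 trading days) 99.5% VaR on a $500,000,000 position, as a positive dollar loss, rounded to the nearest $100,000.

At 99.5%, z = 2.576.
σ_{63d} = 1.52% × √63 = 12.065%; μ_{63d} = 63 × -0.045% = -2.835%.
VaR = −(-2.835%) + 2.576 × 12.065% = 33.914%.
On $500,000,000: 0.33914 × $500,000,000 = $169,570,000.

$169,600,000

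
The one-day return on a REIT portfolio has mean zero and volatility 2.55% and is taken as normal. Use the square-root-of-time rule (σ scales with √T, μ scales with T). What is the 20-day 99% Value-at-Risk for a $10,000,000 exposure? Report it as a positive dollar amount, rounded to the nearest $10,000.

At 99%, z = 2.326.
σ_{20d} = 2.55% × √20 = 11.404%.
VaR = 2.326 × 11.404% = 26.526%.
On $10,000,000: 0.26526 × $10,000,000 = $2,652,600.

$2,650,000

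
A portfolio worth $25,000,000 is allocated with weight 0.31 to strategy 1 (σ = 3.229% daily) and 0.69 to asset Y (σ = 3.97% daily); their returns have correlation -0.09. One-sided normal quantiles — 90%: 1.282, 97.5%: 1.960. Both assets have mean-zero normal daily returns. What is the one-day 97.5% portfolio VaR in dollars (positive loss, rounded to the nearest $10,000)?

$1,390,000

σ_p² = 0.31²·3.229² + 0.69²·3.97² + 2·-0.09·0.31·0.69·3.229·3.97 = 8.0122 (%²).
σ_p = √8.0122 = 2.831%.
VaR = 1.960 × 2.831% = 5.549%; on $25,000,000 that is $1,387,250.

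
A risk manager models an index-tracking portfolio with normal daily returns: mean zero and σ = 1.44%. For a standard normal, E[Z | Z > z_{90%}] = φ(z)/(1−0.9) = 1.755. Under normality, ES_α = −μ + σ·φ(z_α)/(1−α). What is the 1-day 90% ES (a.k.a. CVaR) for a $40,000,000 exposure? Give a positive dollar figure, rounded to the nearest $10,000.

$1,010,000

ES = 1.44% × 1.755 = 2.527%.
On $40,000,000: 0.02527 × $40,000,000 = $1,010,800.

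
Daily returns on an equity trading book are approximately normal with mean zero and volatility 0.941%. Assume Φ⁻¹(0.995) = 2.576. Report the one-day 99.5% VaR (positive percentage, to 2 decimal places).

2.42%

VaR = z·σ = 2.576 × 0.941% = 2.424%.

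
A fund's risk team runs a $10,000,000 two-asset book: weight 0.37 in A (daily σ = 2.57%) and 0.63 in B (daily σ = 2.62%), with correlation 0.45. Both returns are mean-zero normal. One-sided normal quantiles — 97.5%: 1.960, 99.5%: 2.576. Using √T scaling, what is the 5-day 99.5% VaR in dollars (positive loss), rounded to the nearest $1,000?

σ_p = √(0.37²·2.57² + 0.63²·2.62² + 2·0.45·0.37·0.63·2.57·2.62) = 2.245%.
σ_{5d} = 2.245% × √5 = 5.020%.
VaR = 2.576 × 5.020% = 12.932%; on $10,000,000 that is $1,293,200.

$1,293,000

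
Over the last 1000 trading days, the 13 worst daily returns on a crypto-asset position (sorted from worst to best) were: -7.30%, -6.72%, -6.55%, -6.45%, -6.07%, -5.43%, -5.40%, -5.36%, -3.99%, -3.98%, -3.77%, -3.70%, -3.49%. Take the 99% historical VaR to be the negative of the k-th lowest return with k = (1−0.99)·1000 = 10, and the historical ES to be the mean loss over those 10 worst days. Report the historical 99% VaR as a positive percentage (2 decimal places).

3.98%

k = 10; the 10th lowest return is -3.98%, so VaR = 3.98%.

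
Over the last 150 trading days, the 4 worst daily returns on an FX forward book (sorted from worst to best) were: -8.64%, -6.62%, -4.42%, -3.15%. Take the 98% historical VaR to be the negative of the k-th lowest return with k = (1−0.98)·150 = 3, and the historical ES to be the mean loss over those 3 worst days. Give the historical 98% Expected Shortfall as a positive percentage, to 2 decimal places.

6.56%

The 3 worst returns sum to -19.68%.
ES = −(-19.68%) / 3 = 6.56%.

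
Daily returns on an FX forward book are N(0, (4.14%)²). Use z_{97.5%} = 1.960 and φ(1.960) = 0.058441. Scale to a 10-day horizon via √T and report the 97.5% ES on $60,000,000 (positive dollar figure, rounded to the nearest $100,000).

σ_{10d} = 4.14% × √10 = 13.092%.
ES multiplier = φ(z)/(1−α) = 0.058441/0.025 = 2.338.
ES = 13.092% × 2.338 = 30.609%; on $60,000,000: $18,365,400.

$18,400,000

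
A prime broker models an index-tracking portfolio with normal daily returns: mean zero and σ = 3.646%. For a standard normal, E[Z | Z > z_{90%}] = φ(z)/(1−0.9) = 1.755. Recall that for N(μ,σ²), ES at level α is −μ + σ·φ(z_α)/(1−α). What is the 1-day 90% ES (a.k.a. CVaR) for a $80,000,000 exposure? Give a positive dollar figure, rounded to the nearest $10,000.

$5,120,000

ES = 3.646% × 1.755 = 6.399%.
On $80,000,000: 0.06399 × $80,000,000 = $5,119,200.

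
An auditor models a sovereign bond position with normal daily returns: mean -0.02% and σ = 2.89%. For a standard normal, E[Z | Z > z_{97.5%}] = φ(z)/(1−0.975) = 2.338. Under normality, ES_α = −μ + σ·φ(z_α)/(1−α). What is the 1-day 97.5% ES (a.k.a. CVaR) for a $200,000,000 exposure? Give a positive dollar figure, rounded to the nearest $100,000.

$13,600,000

ES = −(-0.02%) + 2.89% × 2.338 = 6.777%.
On $200,000,000: 0.06777 × $200,000,000 = $13,554,000.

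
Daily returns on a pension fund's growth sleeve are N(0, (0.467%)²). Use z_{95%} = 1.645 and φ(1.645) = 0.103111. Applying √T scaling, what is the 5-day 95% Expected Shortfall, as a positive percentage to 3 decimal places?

σ_{5d} = 0.467% × √5 = 1.044%.
ES multiplier = φ(z)/(1−α) = 0.103111/0.05 = 2.062.
ES = 1.044% × 2.062 = 2.153%.

2.153%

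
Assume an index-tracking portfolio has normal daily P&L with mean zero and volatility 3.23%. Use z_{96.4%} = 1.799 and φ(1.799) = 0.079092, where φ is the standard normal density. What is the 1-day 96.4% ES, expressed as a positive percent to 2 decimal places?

7.10%

Tail multiplier: φ(z)/(1−α) = 0.079092 / 0.036 = 2.197.
ES = 3.23% × 2.197 = 7.096%.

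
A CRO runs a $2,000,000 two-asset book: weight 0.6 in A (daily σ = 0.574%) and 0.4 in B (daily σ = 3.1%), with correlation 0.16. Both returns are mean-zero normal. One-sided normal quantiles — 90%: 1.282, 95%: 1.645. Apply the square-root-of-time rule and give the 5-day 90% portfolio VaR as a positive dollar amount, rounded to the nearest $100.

$76,800

σ_p = √(0.6²·0.574² + 0.4²·3.1² + 2·0.16·0.6·0.4·0.574·3.1) = 1.339%.
σ_{5d} = 1.339% × √5 = 2.994%.
VaR = 1.282 × 2.994% = 3.838%; on $2,000,000 that is $76,760.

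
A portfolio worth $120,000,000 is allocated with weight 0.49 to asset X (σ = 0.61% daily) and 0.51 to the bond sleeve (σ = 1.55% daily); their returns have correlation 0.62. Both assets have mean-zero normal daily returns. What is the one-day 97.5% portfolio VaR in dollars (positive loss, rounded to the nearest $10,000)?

$2,360,000

σ_p² = 0.49²·0.61² + 0.51²·1.55² + 2·0.62·0.49·0.51·0.61·1.55 = 1.0072 (%²).
σ_p = √1.0072 = 1.004%.
At 97.5%, z = 1.960.
VaR = 1.960 × 1.004% = 1.968%; on $120,000,000 that is $2,361,600.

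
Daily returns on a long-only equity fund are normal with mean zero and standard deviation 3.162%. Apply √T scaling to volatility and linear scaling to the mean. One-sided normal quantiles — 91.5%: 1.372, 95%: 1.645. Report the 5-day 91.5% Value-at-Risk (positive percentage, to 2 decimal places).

σ_{5d} = 3.162% × √5 = 7.070%.
VaR = 1.372 × 7.070% = 9.700%.

9.70%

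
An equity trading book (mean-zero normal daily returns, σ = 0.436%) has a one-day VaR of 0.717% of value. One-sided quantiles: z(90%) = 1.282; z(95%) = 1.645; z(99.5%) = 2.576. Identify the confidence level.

95%

Implied z = VaR/σ = 0.717 / 0.436 = 1.644.
This matches z(95%) = 1.645.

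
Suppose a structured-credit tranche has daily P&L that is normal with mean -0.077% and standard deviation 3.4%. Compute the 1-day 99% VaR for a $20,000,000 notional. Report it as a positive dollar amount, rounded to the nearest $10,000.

$1,600,000

At 99% one-sided, z = 2.326.
VaR = −μ + z·σ = −(-0.077%) + 2.326 × 3.4% = 7.985%.
On $20,000,000: 0.07985 × $20,000,000 = $1,597,000.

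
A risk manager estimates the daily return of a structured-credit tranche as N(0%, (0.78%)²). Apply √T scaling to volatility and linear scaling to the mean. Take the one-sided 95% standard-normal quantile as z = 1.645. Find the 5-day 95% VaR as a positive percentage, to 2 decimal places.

σ_{5d} = 0.78% × √5 = 1.744%.
VaR = 1.645 × 1.744% = 2.869%.

2.87%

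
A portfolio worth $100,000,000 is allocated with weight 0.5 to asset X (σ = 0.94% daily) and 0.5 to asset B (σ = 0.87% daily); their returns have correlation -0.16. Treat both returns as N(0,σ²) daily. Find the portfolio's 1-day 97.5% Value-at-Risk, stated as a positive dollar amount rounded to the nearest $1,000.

$1,151,000

σ_p² = 0.5²·0.94² + 0.5²·0.87² + 2·-0.16·0.5·0.5·0.94·0.87 = 0.3447 (%²).
σ_p = √0.3447 = 0.587%.
At 97.5%, z = 1.960.
VaR = 1.960 × 0.587% = 1.151%; on $100,000,000 that is $1,151,000.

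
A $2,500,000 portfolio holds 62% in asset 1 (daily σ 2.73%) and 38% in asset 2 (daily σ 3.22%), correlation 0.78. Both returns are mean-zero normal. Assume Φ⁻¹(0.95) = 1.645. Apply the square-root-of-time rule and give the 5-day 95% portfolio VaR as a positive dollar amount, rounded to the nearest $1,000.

σ_p = √(0.62²·2.73² + 0.38²·3.22² + 2·0.78·0.62·0.38·2.73·3.22) = 2.756%.
σ_{5d} = 2.756% × √5 = 6.163%.
VaR = 1.645 × 6.163% = 10.138%; on $2,500,000 that is $253,450.

$253,000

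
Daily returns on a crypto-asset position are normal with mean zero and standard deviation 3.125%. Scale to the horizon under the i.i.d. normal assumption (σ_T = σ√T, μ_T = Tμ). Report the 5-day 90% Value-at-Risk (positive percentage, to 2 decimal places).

8.96%

At 90%, z = 1.282.
σ_{5d} = 3.125% × √5 = 6.988%.
VaR = 1.282 × 6.988% = 8.959%.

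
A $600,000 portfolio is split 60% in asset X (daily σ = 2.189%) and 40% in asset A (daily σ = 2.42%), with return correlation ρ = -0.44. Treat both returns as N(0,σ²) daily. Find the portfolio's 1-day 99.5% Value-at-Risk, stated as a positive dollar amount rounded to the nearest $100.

σ_p² = 0.6²·2.189² + 0.4²·2.42² + 2·-0.44·0.6·0.4·2.189·2.42 = 1.5432 (%²).
σ_p = √1.5432 = 1.242%.
At 99.5%, z = 2.576.
VaR = 2.576 × 1.242% = 3.199%; on $600,000 that is $19,194.

$19,200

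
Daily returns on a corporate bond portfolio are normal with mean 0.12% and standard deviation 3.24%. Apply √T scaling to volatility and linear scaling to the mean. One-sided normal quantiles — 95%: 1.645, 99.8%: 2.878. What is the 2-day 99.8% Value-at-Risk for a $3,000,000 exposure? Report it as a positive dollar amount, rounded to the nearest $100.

σ_{2d} = 3.24% × √2 = 4.582%; μ_{2d} = 2 × 0.12% = 0.240%.
VaR = −(0.240%) + 2.878 × 4.582% = 12.947%.
On $3,000,000: 0.12947 × $3,000,000 = $388,410.

$388,400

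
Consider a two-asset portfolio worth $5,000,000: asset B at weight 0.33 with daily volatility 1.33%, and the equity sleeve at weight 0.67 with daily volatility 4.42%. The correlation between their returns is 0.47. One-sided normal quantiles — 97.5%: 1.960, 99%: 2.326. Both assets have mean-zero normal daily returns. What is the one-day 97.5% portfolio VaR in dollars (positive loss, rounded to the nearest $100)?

σ_p² = 0.33²·1.33² + 0.67²·4.42² + 2·0.47·0.33·0.67·1.33·4.42 = 10.1843 (%²).
σ_p = √10.1843 = 3.191%.
VaR = 1.960 × 3.191% = 6.254%; on $5,000,000 that is $312,700.

$312,700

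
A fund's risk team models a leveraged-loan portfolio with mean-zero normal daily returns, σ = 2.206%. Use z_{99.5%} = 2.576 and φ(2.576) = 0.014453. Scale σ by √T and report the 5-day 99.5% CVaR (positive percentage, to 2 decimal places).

14.26%

σ_{5d} = 2.206% × √5 = 4.933%.
ES multiplier = φ(z)/(1−α) = 0.014453/0.005 = 2.891.
ES = 4.933% × 2.891 = 14.261%.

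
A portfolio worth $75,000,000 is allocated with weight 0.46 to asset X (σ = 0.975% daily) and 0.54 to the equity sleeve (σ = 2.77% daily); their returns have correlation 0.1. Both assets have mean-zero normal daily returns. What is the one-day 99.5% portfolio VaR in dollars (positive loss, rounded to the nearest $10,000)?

$3,100,000

σ_p² = 0.46²·0.975² + 0.54²·2.77² + 2·0.1·0.46·0.54·0.975·2.77 = 2.5727 (%²).
σ_p = √2.5727 = 1.604%.
At 99.5%, z = 2.576.
VaR = 2.576 × 1.604% = 4.132%; on $75,000,000 that is $3,099,000.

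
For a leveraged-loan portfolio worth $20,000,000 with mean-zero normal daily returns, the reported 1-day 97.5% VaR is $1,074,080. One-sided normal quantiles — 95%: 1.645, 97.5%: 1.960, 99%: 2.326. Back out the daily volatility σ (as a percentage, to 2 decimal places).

2.74%

VaR as a fraction: $1,074,080 / $20,000,000 = 5.370%.
σ = VaR / z = 5.370% / 1.960 = 2.740%.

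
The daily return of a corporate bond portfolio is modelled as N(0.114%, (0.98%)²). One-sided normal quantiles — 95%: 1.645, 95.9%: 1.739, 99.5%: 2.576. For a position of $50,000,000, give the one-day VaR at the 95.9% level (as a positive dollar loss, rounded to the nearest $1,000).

$795,000

VaR = −μ + z·σ = −(0.114%) + 1.739 × 0.98% = 1.590%.
On $50,000,000: 0.01590 × $50,000,000 = $795,000.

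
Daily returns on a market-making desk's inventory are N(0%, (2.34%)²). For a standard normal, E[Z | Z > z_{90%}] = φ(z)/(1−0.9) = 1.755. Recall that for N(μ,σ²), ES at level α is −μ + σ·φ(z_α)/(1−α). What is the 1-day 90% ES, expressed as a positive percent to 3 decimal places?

ES = 2.34% × 1.755 = 4.107%.

4.107%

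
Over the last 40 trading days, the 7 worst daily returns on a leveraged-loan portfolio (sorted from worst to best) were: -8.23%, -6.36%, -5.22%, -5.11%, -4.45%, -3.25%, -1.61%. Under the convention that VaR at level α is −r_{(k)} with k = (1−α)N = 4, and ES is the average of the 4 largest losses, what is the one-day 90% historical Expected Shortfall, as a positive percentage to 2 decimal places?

6.23%

The 4 worst returns sum to -24.92%.
ES = −(-24.92%) / 4 = 6.23%.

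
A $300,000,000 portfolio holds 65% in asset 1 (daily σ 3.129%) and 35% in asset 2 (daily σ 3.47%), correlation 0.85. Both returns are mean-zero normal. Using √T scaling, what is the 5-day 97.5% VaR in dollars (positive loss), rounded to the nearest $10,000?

$41,180,000

σ_p = √(0.65²·3.129² + 0.35²·3.47² + 2·0.85·0.65·0.35·3.129·3.47) = 3.132%.
σ_{5d} = 3.132% × √5 = 7.003%.
z(97.5%) = 1.960.
VaR = 1.960 × 7.003% = 13.726%; on $300,000,000 that is $41,178,000.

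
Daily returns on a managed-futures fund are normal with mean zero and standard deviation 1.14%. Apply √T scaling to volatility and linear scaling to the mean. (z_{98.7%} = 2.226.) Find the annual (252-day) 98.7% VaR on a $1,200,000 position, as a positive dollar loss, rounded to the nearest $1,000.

σ_{252d} = 1.14% × √252 = 18.097%.
VaR = 2.226 × 18.097% = 40.284%.
On $1,200,000: 0.40284 × $1,200,000 = $483,408.

$483,000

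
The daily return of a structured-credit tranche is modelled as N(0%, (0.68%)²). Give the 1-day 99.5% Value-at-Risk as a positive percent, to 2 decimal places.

At 99.5% one-sided, z = 2.576.
VaR = z·σ = 2.576 × 0.68% = 1.752%.

1.75%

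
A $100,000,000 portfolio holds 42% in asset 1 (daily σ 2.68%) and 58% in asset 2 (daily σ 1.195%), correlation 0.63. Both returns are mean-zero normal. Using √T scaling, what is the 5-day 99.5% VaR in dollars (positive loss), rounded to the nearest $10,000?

σ_p = √(0.42²·2.68² + 0.58²·1.195² + 2·0.63·0.42·0.58·2.68·1.195) = 1.652%.
σ_{5d} = 1.652% × √5 = 3.694%.
z(99.5%) = 2.576.
VaR = 2.576 × 3.694% = 9.516%; on $100,000,000 that is $9,516,000.

$9,520,000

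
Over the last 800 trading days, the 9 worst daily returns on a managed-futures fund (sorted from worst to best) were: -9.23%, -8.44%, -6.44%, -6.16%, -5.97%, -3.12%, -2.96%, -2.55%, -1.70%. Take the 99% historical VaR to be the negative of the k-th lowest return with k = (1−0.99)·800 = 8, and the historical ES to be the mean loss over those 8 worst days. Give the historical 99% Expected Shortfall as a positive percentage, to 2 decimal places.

The 8 worst returns sum to -44.87%.
ES = −(-44.87%) / 8 = 5.60875% ≈ 5.61%.

5.61%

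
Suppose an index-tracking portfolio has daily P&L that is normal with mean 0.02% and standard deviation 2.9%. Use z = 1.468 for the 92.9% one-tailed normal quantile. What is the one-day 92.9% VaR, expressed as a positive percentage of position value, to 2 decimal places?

VaR = −μ + z·σ = −(0.02%) + 1.468 × 2.9% = 4.237%.

4.24%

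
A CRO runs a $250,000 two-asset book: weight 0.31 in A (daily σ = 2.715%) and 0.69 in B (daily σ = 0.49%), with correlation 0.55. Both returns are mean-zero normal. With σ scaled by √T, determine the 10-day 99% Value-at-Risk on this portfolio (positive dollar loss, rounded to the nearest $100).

$19,600

σ_p = √(0.31²·2.715² + 0.69²·0.49² + 2·0.55·0.31·0.69·2.715·0.49) = 1.066%.
σ_{10d} = 1.066% × √10 = 3.371%.
z(99%) = 2.326.
VaR = 2.326 × 3.371% = 7.841%; on $250,000 that is $19,603.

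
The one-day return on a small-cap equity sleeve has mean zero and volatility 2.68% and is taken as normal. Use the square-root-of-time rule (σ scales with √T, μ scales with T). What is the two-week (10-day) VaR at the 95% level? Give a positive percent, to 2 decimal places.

At 95%, z = 1.645.
σ_{10d} = 2.68% × √10 = 8.475%.
VaR = 1.645 × 8.475% = 13.941%.

13.94%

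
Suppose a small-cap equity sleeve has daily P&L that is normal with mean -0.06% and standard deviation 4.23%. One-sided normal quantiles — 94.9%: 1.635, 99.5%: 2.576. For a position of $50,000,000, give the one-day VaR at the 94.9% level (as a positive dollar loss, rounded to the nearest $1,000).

VaR = −μ + z·σ = −(-0.06%) + 1.635 × 4.23% = 6.976%.
On $50,000,000: 0.06976 × $50,000,000 = $3,488,000.

$3,488,000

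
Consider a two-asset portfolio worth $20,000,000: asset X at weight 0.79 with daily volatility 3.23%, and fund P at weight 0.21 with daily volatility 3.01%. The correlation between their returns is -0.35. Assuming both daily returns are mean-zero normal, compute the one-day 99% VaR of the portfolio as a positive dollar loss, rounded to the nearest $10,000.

$1,120,000

σ_p² = 0.79²·3.23² + 0.21²·3.01² + 2·-0.35·0.79·0.21·3.23·3.01 = 5.7817 (%²).
σ_p = √5.7817 = 2.405%.
At 99%, z = 2.326.
VaR = 2.326 × 2.405% = 5.594%; on $20,000,000 that is $1,118,800.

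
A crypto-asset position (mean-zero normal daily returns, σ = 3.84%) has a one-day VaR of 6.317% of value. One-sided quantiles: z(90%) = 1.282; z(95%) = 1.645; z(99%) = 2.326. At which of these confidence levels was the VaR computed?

Implied z = VaR/σ = 6.317 / 3.84 = 1.645.
This matches z(95%) = 1.645.

95%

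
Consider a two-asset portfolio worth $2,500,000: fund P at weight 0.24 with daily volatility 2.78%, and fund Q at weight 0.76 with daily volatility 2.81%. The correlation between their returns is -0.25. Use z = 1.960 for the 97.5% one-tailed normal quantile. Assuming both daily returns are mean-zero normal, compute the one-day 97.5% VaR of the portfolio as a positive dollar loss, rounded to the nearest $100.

$101,500

σ_p² = 0.24²·2.78² + 0.76²·2.81² + 2·-0.25·0.24·0.76·2.78·2.81 = 4.2935 (%²).
σ_p = √4.2935 = 2.072%.
VaR = 1.960 × 2.072% = 4.061%; on $2,500,000 that is $101,525.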